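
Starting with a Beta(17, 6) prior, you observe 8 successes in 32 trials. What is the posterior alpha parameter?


For a Beta-Binomial conjugate model:
Posterior alpha = prior alpha + number of successes
= 17 + 8 = 25

25


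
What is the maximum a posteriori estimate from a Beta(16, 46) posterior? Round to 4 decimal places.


The MAP estimate equals the mode of the distribution.
Mode of Beta(a,b) = (a-1)/(a+b-2)
= 15/60
= 0.25

0.25


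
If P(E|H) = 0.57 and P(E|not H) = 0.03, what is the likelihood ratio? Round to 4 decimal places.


Likelihood ratio = P(E|H) / P(E|not H)
= 0.57 / 0.03
= 19.0

19.0


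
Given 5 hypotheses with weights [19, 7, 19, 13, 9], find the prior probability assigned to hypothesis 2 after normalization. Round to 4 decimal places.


To normalize, divide each weight by the sum of all weights.
Sum = 67
Prior(H2) = 7/67 = 0.1045

0.1045


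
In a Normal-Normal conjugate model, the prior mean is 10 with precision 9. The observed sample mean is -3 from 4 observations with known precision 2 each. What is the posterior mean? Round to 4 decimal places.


Posterior precision = tau0 + n*tau = 9 + 4*2 = 17
Posterior mean = (tau0*mu0 + n*tau*xbar) / posterior_precision
= (9*10 + 4*2*-3) / 17
= 66 / 17 = 3.8824

3.8824


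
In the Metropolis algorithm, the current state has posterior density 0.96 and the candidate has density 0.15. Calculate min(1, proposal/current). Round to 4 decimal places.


Ratio = 0.15/0.96 = 0.1562
Acceptance probability = min(1, 0.1562)
= 0.1562

0.1562


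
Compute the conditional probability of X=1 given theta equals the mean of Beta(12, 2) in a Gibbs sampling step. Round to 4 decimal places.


Mean of Beta(12, 2) = 0.8571
P(X=1 | theta=0.8571) = 0.8571

0.8571


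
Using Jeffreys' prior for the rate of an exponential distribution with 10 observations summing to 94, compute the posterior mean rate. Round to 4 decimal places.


Jeffreys' prior leads to posterior Gamma(10, 94).
Mean = 10/94 = 0.1064

0.1064


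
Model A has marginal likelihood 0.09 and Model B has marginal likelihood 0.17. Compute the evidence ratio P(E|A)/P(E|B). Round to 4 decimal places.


Evidence ratio = P(E|A) / P(E|B)
= 0.09 / 0.17
= 0.5294

0.5294


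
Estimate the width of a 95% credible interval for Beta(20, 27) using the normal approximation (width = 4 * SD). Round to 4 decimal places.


For Beta(a,b): Var = ab/((a+b)^2(a+b+1))
Var = 0.0051, SD = 0.0714
Approximate 95% CI width = 4 * 0.0714 = 0.2855

0.2855


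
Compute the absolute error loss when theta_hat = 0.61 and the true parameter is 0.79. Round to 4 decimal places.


L = |theta_hat - theta_true|
= |0.61 - 0.79| = 0.18

0.18


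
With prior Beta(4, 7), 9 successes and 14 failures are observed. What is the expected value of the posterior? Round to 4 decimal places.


Posterior = Beta(13, 21)
E[theta] = alpha/(alpha+beta)
= 13/34 = 0.3824

0.3824


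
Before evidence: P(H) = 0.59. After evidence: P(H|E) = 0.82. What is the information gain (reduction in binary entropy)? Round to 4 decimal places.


Prior entropy = 0.9765
Posterior entropy = 0.6801
Information gain = 0.9765 - 0.6801 = 0.2964

0.2964


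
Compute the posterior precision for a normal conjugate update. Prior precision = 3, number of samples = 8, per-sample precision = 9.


tau_post = tau_0 + n * tau
= 3 + 8 * 9 = 75

75


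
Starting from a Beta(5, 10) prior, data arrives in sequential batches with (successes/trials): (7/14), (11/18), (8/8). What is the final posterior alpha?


In sequential Bayesian updating, we sum all successes.
Total successes = 26
Final alpha = 5 + 26 = 31

31


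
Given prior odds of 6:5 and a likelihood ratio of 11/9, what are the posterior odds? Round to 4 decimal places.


Posterior odds = prior odds * LR
Prior odds = 6/5 = 1.2
LR = 11/9 = 1.2222
Posterior odds = 1.2 * 1.2222 = 1.4667

1.4667


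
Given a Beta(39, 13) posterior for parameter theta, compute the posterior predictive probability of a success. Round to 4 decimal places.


For a Beta-Bernoulli model, the predictive probability is the mean:
P(success) = 39/(39+13) = 39/52 = 0.75

0.75


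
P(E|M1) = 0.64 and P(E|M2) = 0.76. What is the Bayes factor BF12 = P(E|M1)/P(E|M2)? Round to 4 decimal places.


Bayes factor BF12 = P(E|M1) / P(E|M2)
= 0.64 / 0.76
= 0.8421

0.8421


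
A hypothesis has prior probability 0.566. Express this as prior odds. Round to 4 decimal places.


Odds = P(H) / P(not H) = 0.566 / 0.434
= 1.3041

1.3041


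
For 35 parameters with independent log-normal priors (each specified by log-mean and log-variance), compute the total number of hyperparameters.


A log-normal prior has 2 hyperparameters per parameter.
Total = 35 * 2 = 70

70


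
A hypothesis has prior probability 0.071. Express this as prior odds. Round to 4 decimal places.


Odds = P(H) / P(not H) = 0.071 / 0.929
= 0.0764

0.0764


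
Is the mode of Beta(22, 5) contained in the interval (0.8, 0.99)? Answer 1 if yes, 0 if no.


Mode = (a-1)/(a+b-2) = 21/25 = 0.84
Interval: (0.8, 0.99)
Contains mode? 1

1


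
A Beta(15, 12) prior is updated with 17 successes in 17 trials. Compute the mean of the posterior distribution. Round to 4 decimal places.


After update: Beta(32, 12)
Mean = 32 / (32 + 12) = 32 / 44
= 0.7273

0.7273


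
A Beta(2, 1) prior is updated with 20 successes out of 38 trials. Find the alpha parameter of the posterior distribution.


In the Beta-Binomial conjugate update:
alpha_post = alpha_prior + successes
= 2 + 20
= 22

22


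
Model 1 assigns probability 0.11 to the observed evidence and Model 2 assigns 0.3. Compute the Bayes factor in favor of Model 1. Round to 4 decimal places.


BF = P(data|M1) / P(data|M2)
= 0.11 / 0.3 = 0.3667

0.3667


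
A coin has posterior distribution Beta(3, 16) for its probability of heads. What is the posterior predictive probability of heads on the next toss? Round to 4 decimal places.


Posterior predictive = E[theta] = alpha/(alpha+beta)
= 3/19
= 0.1579

0.1579


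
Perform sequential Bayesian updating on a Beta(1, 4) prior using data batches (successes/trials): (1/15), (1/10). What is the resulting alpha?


Accumulate successes: 2
Posterior alpha = prior alpha + sum of successes
= 1 + 2 = 3

3


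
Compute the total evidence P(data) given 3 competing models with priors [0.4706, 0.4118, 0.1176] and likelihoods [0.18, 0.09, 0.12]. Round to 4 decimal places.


Marginal likelihood = sum P(model_i) * P(data|model_i)
Model 1: 0.4706 * 0.18 = 0.0847
Model 2: 0.4118 * 0.09 = 0.0371
Model 3: 0.1176 * 0.12 = 0.0141
Total = 0.1359

0.1359


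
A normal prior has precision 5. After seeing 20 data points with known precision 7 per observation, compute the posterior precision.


In the conjugate normal model, precisions add:
tau_posterior = tau_prior + n * tau_data
= 5 + 20*7 = 145

145


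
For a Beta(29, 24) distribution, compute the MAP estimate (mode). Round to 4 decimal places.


MAP = mode = (a-1)/(a+b-2)
= (29-1)/(29+24-2)
= 28/51 = 0.549

0.549


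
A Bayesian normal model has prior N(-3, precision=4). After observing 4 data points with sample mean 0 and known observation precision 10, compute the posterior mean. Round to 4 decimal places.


Posterior mean = (prior_precision * prior_mean + n * data_precision * data_mean) / (prior_precision + n * data_precision)
Numerator = 4*-3 + 4*10*0 = -12
Denominator = 4 + 4*10 = 44
Posterior mean = -0.2727

-0.2727


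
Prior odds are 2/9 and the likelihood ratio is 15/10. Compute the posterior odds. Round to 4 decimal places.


Posterior odds = prior odds * likelihood ratio
= (2/9) * (15/10)
= 30 / 90
= 0.3333

0.3333


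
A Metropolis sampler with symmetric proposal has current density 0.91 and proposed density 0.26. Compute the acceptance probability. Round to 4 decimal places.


For symmetric proposals, acceptance = min(1, pi(x*)/pi(x))
= min(1, 0.26/0.91)
= min(1, 0.2857) = 0.2857

0.2857


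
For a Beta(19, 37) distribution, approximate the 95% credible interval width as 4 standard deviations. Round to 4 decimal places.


Variance of Beta(a,b) = ab / ((a+b)^2 * (a+b+1))
= 19*37 / ((56)^2 * 57)
= 0.0039
SD = sqrt(0.0039) = 0.0627
Width = 4 * SD = 0.2508

0.2508


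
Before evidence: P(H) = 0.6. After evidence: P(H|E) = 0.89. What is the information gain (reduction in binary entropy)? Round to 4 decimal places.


Prior entropy = 0.971
Posterior entropy = 0.4999
Information gain = 0.971 - 0.4999 = 0.471

0.471


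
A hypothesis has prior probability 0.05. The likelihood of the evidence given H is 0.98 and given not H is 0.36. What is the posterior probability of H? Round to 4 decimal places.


Using Bayes' theorem:
P(E) = 0.05 * 0.98 + 0.95 * 0.36
P(E) = 0.391
P(H|E) = (0.05 * 0.98) / 0.391 = 0.1253

0.1253


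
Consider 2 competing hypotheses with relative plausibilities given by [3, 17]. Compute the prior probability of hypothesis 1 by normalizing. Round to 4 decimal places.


Sum of weights = 3 + 17 = 20
Normalized prior for H1 = 3 / 20
= 0.15

0.15


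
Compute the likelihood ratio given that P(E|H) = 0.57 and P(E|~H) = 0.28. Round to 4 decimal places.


LR = P(E|H) / P(E|~H)
= 0.57 / 0.28 = 2.0357

2.0357


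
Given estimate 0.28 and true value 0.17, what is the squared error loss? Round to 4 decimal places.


Squared error = (estimate - true)^2
Difference = 0.11
Loss = 0.11^2 = 0.0121

0.0121


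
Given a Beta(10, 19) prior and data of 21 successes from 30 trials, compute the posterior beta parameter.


Number of failures = 30 - 21 = 9
Posterior beta = 19 + 9 = 28

28


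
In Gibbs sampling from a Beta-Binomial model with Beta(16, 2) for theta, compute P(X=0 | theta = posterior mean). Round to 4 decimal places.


Posterior mean = alpha/(alpha+beta) = 16/18 = 0.8889
P(X=0|theta=mean) = 1 - theta = 0.1111

0.1111


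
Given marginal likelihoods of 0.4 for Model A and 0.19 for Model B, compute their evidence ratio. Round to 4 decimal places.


Ratio = ML(A) / ML(B) = 0.4/0.19
= 2.1053

2.1053


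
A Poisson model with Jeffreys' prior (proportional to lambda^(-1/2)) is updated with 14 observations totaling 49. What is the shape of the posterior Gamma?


Posterior = Gamma(0.5 + S, n)
= Gamma(0.5 + 49, 14)
Posterior shape = 0.5 + S = 0.5 + 49 = 49.5

49.5


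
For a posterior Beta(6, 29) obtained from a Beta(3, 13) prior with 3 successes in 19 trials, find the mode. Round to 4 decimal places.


Mode = (alpha - 1) / (alpha + beta - 2)
= 5 / 33
= 0.1515

0.1515


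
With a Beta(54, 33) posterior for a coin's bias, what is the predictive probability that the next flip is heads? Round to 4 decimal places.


The predictive probability equals the posterior mean.
P(next = heads) = alpha / (alpha + beta)
= 54 / 87 = 0.6207

0.6207


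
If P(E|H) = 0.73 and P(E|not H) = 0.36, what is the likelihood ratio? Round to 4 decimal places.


Likelihood ratio = P(E|H) / P(E|not H)
= 0.73 / 0.36
= 2.0278

2.0278


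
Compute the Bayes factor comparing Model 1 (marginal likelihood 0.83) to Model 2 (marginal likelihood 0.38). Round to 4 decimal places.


BF12 = marginal likelihood of M1 / marginal likelihood of M2
= 0.83/0.38
= 2.1842

2.1842


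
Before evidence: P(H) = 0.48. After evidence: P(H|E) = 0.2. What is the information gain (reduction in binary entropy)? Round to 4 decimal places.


Prior entropy = 0.9988
Posterior entropy = 0.7219
Information gain = 0.9988 - 0.7219 = 0.2769

0.2769


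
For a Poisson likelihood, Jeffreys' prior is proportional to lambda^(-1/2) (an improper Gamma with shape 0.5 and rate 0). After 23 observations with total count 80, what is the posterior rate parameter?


Jeffreys' prior for Poisson is proportional to lambda^(-1/2).
Posterior is Gamma(0.5 + S, 0 + n) = Gamma(0.5 + 80, 23).
Posterior rate = 0 + n = 23

23.0


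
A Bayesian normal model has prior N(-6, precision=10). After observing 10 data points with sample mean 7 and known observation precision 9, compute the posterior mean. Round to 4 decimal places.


Posterior mean = (prior_precision * prior_mean + n * data_precision * data_mean) / (prior_precision + n * data_precision)
Numerator = 10*-6 + 10*9*7 = 570
Denominator = 10 + 10*9 = 100
Posterior mean = 5.7

5.7


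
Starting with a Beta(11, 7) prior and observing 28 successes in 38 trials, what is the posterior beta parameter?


Posterior beta = prior beta + failures
Failures = 38 - 28 = 10
beta_post = 7 + 10 = 17

17


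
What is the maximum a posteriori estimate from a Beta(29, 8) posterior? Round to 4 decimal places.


The MAP estimate equals the mode of the distribution.
Mode of Beta(a,b) = (a-1)/(a+b-2)
= 28/35
= 0.8

0.8


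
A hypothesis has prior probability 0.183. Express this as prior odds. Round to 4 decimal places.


Odds = P(H) / P(not H) = 0.183 / 0.817
= 0.224

0.224


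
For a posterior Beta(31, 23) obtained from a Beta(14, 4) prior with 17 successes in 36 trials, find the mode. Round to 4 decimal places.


Mode = (alpha - 1) / (alpha + beta - 2)
= 30 / 52
= 0.5769

0.5769


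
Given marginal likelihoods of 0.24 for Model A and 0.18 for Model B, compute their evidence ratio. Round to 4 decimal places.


Ratio = ML(A) / ML(B) = 0.24/0.18
= 1.3333

1.3333


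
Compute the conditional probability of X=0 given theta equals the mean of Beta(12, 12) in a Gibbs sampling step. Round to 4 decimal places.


Mean of Beta(12, 12) = 0.5
P(X=0 | theta=0.5) = 0.5

0.5


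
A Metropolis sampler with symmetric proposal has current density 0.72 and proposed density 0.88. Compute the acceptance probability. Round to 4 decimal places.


For symmetric proposals, acceptance = min(1, pi(x*)/pi(x))
= min(1, 0.88/0.72)
= min(1, 1.2222) = 1.0

1.0


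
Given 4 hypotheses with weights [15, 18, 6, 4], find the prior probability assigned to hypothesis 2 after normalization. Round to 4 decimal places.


To normalize, divide each weight by the sum of all weights.
Sum = 43
Prior(H2) = 18/43 = 0.4186

0.4186


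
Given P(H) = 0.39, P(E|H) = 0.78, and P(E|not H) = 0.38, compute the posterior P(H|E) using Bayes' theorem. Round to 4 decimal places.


By Bayes' theorem: P(H|E) = P(E|H)*P(H) / P(E)
P(E) = P(E|H)*P(H) + P(E|not H)*P(not H)
P(E) = 0.78*0.39 + 0.38*0.61 = 0.536
P(H|E) = 0.78*0.39 / 0.536 = 0.5675

0.5675


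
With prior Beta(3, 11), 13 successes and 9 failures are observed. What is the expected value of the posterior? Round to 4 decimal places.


Posterior = Beta(16, 20)
E[theta] = alpha/(alpha+beta)
= 16/36 = 0.4444

0.4444


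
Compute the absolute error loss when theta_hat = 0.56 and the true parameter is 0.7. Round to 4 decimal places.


L = |theta_hat - theta_true|
= |0.56 - 0.7| = 0.14

0.14


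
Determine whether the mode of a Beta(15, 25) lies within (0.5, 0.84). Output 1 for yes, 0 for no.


First find the mode: (a-1)/(a+b-2) = 0.3684
Is 0.3684 in (0.5, 0.84)? 0

0


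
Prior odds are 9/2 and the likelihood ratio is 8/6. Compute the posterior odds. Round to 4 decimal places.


Posterior odds = prior odds * likelihood ratio
= (9/2) * (8/6)
= 72 / 12
= 6.0

6.0


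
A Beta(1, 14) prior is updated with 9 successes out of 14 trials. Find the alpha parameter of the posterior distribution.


In the Beta-Binomial conjugate update:
alpha_post = alpha_prior + successes
= 1 + 9
= 10

10


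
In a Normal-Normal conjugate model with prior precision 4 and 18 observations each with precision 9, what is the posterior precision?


Posterior precision = prior precision + n * observation precision
= 4 + 18 * 9
= 4 + 162 = 166

166


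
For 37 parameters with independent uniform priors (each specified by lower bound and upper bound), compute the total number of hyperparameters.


A uniform prior has 2 hyperparameters per parameter.
Total = 37 * 2 = 74

74


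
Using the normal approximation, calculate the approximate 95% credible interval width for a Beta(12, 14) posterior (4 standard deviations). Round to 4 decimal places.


Var(Beta) = 12*14/(26^2 * 27) = 0.0092
SD = 0.0959
Width ~ 4*SD = 0.3838

0.3838


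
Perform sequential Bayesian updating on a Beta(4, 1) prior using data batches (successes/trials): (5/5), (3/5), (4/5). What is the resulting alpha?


Accumulate successes: 12
Posterior alpha = prior alpha + sum of successes
= 4 + 12 = 16

16


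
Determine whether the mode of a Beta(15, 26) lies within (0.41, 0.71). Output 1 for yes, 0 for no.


First find the mode: (a-1)/(a+b-2) = 0.359
Is 0.359 in (0.41, 0.71)? 0

0


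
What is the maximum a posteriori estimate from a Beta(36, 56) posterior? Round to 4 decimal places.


The MAP estimate equals the mode of the distribution.
Mode of Beta(a,b) = (a-1)/(a+b-2)
= 35/90
= 0.3889

0.3889


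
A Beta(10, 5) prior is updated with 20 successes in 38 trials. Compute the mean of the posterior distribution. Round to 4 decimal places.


After update: Beta(30, 23)
Mean = 30 / (30 + 23) = 30 / 53
= 0.566

0.566


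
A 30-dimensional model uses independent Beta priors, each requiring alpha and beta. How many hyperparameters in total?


Per parameter: 2 (alpha and beta).
Total = 30 * 2 = 60

60


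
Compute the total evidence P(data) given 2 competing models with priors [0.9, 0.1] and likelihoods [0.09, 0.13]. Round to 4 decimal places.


Marginal likelihood = sum P(model_i) * P(data|model_i)
Model 1: 0.9 * 0.09 = 0.081
Model 2: 0.1 * 0.13 = 0.013
Total = 0.094

0.094


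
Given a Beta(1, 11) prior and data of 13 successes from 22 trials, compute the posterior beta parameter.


Number of failures = 22 - 13 = 9
Posterior beta = 11 + 9 = 20

20


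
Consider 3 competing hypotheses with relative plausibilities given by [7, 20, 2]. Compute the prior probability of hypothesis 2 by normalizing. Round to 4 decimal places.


Sum of weights = 7 + 20 + 2 = 29
Normalized prior for H2 = 20 / 29
= 0.6897

0.6897


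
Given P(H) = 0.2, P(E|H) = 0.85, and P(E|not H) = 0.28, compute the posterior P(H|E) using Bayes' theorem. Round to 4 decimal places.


By Bayes' theorem: P(H|E) = P(E|H)*P(H) / P(E)
P(E) = P(E|H)*P(H) + P(E|not H)*P(not H)
P(E) = 0.85*0.2 + 0.28*0.8 = 0.394
P(H|E) = 0.85*0.2 / 0.394 = 0.4315

0.4315


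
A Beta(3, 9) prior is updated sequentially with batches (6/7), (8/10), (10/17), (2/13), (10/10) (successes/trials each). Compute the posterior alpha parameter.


Sequential conjugate updating is equivalent to a single batch update.
Total successes across all batches = 36
alpha_posterior = alpha_prior + total_successes = 3 + 36
= 39

39


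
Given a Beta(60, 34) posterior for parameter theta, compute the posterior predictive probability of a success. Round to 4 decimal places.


For a Beta-Bernoulli model, the predictive probability is the mean:
P(success) = 60/(60+34) = 60/94 = 0.6383

0.6383


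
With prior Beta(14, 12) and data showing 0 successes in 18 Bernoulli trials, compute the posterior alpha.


Conjugate update: alpha_posterior = alpha_prior + k
= 14 + 0 = 14

14


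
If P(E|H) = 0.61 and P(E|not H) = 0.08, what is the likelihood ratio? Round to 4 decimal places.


Likelihood ratio = P(E|H) / P(E|not H)
= 0.61 / 0.08
= 7.625

7.625


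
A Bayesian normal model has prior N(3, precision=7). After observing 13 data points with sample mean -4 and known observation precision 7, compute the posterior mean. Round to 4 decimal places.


Posterior mean = (prior_precision * prior_mean + n * data_precision * data_mean) / (prior_precision + n * data_precision)
Numerator = 7*3 + 13*7*-4 = -343
Denominator = 7 + 13*7 = 98
Posterior mean = -3.5

-3.5


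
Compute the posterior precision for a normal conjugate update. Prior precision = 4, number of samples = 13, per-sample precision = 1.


tau_post = tau_0 + n * tau
= 4 + 13 * 1 = 17

17


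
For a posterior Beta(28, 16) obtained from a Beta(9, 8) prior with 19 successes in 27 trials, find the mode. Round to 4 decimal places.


Mode = (alpha - 1) / (alpha + beta - 2)
= 27 / 42
= 0.6429

0.6429


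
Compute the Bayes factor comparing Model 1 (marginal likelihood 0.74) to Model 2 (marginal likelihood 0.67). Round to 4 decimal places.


BF12 = marginal likelihood of M1 / marginal likelihood of M2
= 0.74/0.67
= 1.1045

1.1045


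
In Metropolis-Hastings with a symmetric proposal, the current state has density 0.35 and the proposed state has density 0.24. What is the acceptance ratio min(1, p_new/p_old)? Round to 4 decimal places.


Ratio = p_new / p_old = 0.24 / 0.35 = 0.6857
Acceptance = min(1, 0.6857) = 0.6857

0.6857


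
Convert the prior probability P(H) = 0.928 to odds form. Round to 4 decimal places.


P(not H) = 1 - 0.928 = 0.072
Odds = 0.928 / 0.072 = 12.8889

12.8889


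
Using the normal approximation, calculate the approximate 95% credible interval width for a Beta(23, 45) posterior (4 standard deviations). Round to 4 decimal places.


Var(Beta) = 23*45/(68^2 * 69) = 0.0032
SD = 0.057
Width ~ 4*SD = 0.2278

0.2278


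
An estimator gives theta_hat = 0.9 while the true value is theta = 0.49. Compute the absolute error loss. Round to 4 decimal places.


The absolute error loss is |theta_hat - theta|
= |0.9 - 0.49|
= 0.41

0.41


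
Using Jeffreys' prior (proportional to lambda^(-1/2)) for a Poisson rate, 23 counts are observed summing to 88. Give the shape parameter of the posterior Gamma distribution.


Conjugate update: Gamma(prior_shape + S, prior_rate + n).
Prior shape = 0.5, prior rate = 0.
Posterior shape = 0.5 + S = 0.5 + 88 = 88.5

88.5


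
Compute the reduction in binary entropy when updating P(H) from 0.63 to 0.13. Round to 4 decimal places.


H_before = -p*log2(p) - (1-p)*log2(1-p) for p=0.63: 0.9507
H_after for p=0.13: 0.5574
Reduction = 0.9507 - 0.5574 = 0.3932

0.3932


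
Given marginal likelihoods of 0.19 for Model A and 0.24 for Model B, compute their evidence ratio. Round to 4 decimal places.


Ratio = ML(A) / ML(B) = 0.19/0.24
= 0.7917

0.7917


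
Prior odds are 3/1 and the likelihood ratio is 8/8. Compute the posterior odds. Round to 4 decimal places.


Posterior odds = prior odds * likelihood ratio
= (3/1) * (8/8)
= 24 / 8
= 3.0

3.0


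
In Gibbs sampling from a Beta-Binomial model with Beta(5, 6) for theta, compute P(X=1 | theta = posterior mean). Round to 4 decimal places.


Posterior mean = alpha/(alpha+beta) = 5/11 = 0.4545
P(X=1|theta=mean) = theta = 0.4545

0.4545


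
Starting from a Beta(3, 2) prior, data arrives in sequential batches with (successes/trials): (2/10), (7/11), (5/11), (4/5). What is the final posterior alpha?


In sequential Bayesian updating, we sum all successes.
Total successes = 18
Final alpha = 3 + 18 = 21

21


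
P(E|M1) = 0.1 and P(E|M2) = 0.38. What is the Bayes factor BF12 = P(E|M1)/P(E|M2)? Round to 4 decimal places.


Bayes factor BF12 = P(E|M1) / P(E|M2)
= 0.1 / 0.38
= 0.2632

0.2632


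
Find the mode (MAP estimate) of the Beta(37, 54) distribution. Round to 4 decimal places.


For Beta(a,b) with a,b > 1:
Mode = (a-1)/(a+b-2) = (37-1)/(91-2)
= 36/89 = 0.4045

0.4045


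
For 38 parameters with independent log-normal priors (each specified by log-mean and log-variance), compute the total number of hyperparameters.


A log-normal prior has 2 hyperparameters per parameter.
Total = 38 * 2 = 76

76


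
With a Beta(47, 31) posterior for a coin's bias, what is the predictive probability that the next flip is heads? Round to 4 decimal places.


The predictive probability equals the posterior mean.
P(next = heads) = alpha / (alpha + beta)
= 47 / 78 = 0.6026

0.6026


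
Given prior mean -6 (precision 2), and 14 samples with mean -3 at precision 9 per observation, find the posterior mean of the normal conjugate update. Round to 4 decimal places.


The posterior mean is a precision-weighted average of prior and data.
Post. prec. = 2 + 126 = 128
Post. mean = (-12 + -378)/128 = -390/128 = -3.0469

-3.0469


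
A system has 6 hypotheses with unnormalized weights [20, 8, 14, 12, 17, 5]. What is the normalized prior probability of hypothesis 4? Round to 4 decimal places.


The normalized prior is the weight divided by the total.
Total weight = 76
P(H4) = 12 / 76 = 0.1579

0.1579


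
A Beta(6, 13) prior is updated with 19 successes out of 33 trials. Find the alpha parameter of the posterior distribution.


In the Beta-Binomial conjugate update:
alpha_post = alpha_prior + successes
= 6 + 19
= 25

25


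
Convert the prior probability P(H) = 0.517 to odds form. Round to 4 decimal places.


P(not H) = 1 - 0.517 = 0.483
Odds = 0.517 / 0.483 = 1.0704

1.0704


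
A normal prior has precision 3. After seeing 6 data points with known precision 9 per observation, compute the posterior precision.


In the conjugate normal model, precisions add:
tau_posterior = tau_prior + n * tau_data
= 3 + 6*9 = 57

57


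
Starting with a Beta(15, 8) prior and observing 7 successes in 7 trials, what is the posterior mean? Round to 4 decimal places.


Posterior parameters: alpha = 15 + 7 = 22
beta = 8 + 0 = 8
Posterior mean = alpha / (alpha + beta) = 22 / 30
= 0.7333

0.7333


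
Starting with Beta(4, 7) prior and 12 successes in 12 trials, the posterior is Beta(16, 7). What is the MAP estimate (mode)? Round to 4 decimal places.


The mode of Beta(a, b) when a > 1 and b > 1 is (a-1)/(a+b-2)
= (16 - 1) / (16 + 7 - 2)
= 15 / 21
= 0.7143

0.7143


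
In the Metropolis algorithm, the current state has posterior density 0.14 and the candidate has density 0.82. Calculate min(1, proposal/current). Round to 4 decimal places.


Ratio = 0.82/0.14 = 5.8571
Acceptance probability = min(1, 5.8571)
= 1.0

1.0


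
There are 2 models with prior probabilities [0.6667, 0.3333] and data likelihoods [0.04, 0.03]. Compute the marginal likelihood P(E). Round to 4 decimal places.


P(E) = sum over models of P(M_i) * P(E|M_i)
= 0.6667*0.04 + 0.3333*0.03
= 0.0367

0.0367


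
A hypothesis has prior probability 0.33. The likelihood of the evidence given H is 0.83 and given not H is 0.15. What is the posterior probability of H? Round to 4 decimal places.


Using Bayes' theorem:
P(E) = 0.33 * 0.83 + 0.67 * 0.15
P(E) = 0.3744
P(H|E) = (0.33 * 0.83) / 0.3744 = 0.7316

0.7316


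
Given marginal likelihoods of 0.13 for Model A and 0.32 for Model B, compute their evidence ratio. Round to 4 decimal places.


Ratio = ML(A) / ML(B) = 0.13/0.32
= 0.4062

0.4062


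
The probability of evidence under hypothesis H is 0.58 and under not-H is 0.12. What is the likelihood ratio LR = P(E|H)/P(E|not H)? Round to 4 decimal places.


LR = 0.58 / 0.12
= 4.8333

4.8333


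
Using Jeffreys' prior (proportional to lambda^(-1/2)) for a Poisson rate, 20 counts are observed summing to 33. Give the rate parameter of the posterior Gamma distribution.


Conjugate update: Gamma(prior_shape + S, prior_rate + n).
Prior shape = 0.5, prior rate = 0.
Posterior rate = 0 + n = 20

20.0


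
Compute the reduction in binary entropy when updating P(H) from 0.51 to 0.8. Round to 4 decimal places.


H_before = -p*log2(p) - (1-p)*log2(1-p) for p=0.51: 0.9997
H_after for p=0.8: 0.7219
Reduction = 0.9997 - 0.7219 = 0.2778

0.2778


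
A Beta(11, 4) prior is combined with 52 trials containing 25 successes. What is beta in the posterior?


In conjugate updating:
beta_posterior = beta_prior + (n - k)
= 4 + (52 - 25)
= 4 + 27 = 31

31


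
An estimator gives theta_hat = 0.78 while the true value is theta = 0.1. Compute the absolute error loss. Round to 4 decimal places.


The absolute error loss is |theta_hat - theta|
= |0.78 - 0.1|
= 0.68

0.68


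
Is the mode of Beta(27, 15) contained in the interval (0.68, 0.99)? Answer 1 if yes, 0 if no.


Mode = (a-1)/(a+b-2) = 26/40 = 0.65
Interval: (0.68, 0.99)
Contains mode? 0

0


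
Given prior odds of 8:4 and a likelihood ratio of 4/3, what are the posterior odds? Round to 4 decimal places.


Posterior odds = prior odds * LR
Prior odds = 8/4 = 2.0
LR = 4/3 = 1.3333
Posterior odds = 2.0 * 1.3333 = 2.6667

2.6667


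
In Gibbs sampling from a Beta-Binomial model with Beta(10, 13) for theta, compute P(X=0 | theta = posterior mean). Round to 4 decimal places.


Posterior mean = alpha/(alpha+beta) = 10/23 = 0.4348
P(X=0|theta=mean) = 1 - theta = 0.5652

0.5652


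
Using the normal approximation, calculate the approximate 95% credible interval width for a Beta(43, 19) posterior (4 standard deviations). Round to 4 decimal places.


Var(Beta) = 43*19/(62^2 * 63) = 0.0034
SD = 0.0581
Width ~ 4*SD = 0.2323

0.2323


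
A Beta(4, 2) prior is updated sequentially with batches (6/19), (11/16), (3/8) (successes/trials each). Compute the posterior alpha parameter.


Sequential conjugate updating is equivalent to a single batch update.
Total successes across all batches = 20
alpha_posterior = alpha_prior + total_successes = 4 + 20
= 24

24


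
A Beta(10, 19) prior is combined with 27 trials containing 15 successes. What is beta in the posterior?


In conjugate updating:
beta_posterior = beta_prior + (n - k)
= 19 + (27 - 15)
= 19 + 12 = 31

31


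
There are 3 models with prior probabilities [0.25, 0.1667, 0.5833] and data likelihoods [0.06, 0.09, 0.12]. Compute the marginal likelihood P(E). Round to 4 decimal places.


P(E) = sum over models of P(M_i) * P(E|M_i)
= 0.25*0.06 + 0.1667*0.09 + 0.5833*0.12
= 0.1

0.1


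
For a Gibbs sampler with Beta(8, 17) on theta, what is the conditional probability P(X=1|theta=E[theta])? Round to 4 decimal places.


E[theta] = 8/(8+17) = 0.32
P(X=1|theta) = theta = 0.32

0.32


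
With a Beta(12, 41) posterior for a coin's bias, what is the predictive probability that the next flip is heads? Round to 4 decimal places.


The predictive probability equals the posterior mean.
P(next = heads) = alpha / (alpha + beta)
= 12 / 53 = 0.2264

0.2264


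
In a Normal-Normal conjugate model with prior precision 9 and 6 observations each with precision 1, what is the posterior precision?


Posterior precision = prior precision + n * observation precision
= 9 + 6 * 1
= 9 + 6 = 15

15


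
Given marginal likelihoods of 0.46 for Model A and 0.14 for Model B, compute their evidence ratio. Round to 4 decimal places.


Ratio = ML(A) / ML(B) = 0.46/0.14
= 3.2857

3.2857


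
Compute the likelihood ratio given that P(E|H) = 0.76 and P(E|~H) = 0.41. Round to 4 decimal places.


LR = P(E|H) / P(E|~H)
= 0.76 / 0.41 = 1.8537

1.8537


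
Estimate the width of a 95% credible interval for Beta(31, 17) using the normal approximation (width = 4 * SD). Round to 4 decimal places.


For Beta(a,b): Var = ab/((a+b)^2(a+b+1))
Var = 0.0047, SD = 0.0683
Approximate 95% CI width = 4 * 0.0683 = 0.2733

0.2733


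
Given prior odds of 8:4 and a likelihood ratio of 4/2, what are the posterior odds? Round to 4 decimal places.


Posterior odds = prior odds * LR
Prior odds = 8/4 = 2.0
LR = 4/2 = 2.0
Posterior odds = 2.0 * 2.0 = 4.0

4.0


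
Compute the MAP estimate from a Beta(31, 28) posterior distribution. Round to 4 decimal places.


MAP = mode of Beta distribution
= (alpha - 1)/(alpha + beta - 2)
= (31-1)/(31+28-2)
= 30/57 = 0.5263

0.5263


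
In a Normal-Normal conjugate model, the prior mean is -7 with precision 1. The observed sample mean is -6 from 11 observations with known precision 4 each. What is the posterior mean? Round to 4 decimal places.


Posterior precision = tau0 + n*tau = 1 + 11*4 = 45
Posterior mean = (tau0*mu0 + n*tau*xbar) / posterior_precision
= (1*-7 + 11*4*-6) / 45
= -271 / 45 = -6.0222

-6.0222


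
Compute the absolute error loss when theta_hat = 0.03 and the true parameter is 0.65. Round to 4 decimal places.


L = |theta_hat - theta_true|
= |0.03 - 0.65| = 0.62

0.62


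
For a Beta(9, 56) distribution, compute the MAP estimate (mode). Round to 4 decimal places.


MAP = mode = (a-1)/(a+b-2)
= (9-1)/(9+56-2)
= 8/63 = 0.127

0.127


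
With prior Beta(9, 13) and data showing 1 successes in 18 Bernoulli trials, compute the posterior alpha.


Conjugate update: alpha_posterior = alpha_prior + k
= 9 + 1 = 10

10


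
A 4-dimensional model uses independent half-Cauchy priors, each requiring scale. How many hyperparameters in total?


Per parameter: 1 (scale).
Total = 4 * 1 = 4

4


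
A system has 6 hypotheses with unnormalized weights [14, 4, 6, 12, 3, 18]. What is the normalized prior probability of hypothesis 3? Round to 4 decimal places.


The normalized prior is the weight divided by the total.
Total weight = 57
P(H3) = 6 / 57 = 0.1053

0.1053


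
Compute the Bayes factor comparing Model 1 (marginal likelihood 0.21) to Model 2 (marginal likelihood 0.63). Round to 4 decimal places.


BF12 = marginal likelihood of M1 / marginal likelihood of M2
= 0.21/0.63
= 0.3333

0.3333


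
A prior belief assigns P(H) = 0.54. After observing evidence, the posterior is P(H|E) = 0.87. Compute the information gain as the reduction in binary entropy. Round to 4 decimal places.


H(prior) = -0.54*log2(0.54) - 0.46*log2(0.46)
= 0.9954
H(post) = -0.87*log2(0.87) - 0.13*log2(0.13)
= 0.5574
IG = 0.9954 - 0.5574 = 0.4379

0.4379


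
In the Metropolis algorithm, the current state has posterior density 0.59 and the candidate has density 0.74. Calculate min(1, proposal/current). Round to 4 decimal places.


Ratio = 0.74/0.59 = 1.2542
Acceptance probability = min(1, 1.2542)
= 1.0

1.0


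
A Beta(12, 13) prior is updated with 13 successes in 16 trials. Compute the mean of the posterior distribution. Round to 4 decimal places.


After update: Beta(25, 16)
Mean = 25 / (25 + 16) = 25 / 41
= 0.6098

0.6098


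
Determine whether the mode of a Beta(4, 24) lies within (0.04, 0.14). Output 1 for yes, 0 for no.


First find the mode: (a-1)/(a+b-2) = 0.1154
Is 0.1154 in (0.04, 0.14)? 1

1


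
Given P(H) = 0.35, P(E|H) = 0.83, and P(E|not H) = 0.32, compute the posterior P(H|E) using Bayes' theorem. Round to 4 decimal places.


By Bayes' theorem: P(H|E) = P(E|H)*P(H) / P(E)
P(E) = P(E|H)*P(H) + P(E|not H)*P(not H)
P(E) = 0.83*0.35 + 0.32*0.65 = 0.4985
P(H|E) = 0.83*0.35 / 0.4985 = 0.5827

0.5827


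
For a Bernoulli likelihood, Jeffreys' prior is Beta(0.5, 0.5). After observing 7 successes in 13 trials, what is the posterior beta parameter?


Jeffreys' prior for Bernoulli is Beta(0.5, 0.5).
Posterior is Beta(0.5 + k, 0.5 + n - k).
Posterior beta = 0.5 + (n - k) = 0.5 + 6 = 6.5

6.5


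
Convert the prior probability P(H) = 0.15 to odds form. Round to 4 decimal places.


P(not H) = 1 - 0.15 = 0.85
Odds = 0.15 / 0.85 = 0.1765

0.1765


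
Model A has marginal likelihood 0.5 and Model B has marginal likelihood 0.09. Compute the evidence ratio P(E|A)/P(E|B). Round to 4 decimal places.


Evidence ratio = P(E|A) / P(E|B)
= 0.5 / 0.09
= 5.5556

5.5556


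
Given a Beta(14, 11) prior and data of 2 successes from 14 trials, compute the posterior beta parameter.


Number of failures = 14 - 2 = 12
Posterior beta = 11 + 12 = 23

23


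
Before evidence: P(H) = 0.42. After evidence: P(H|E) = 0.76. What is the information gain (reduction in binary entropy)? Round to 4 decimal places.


Prior entropy = 0.9815
Posterior entropy = 0.795
Information gain = 0.9815 - 0.795 = 0.1864

0.1864


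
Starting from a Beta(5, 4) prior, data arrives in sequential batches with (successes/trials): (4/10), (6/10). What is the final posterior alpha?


In sequential Bayesian updating, we sum all successes.
Total successes = 10
Final alpha = 5 + 10 = 15

15


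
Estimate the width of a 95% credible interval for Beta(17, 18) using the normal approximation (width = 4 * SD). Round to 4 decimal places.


For Beta(a,b): Var = ab/((a+b)^2(a+b+1))
Var = 0.0069, SD = 0.0833
Approximate 95% CI width = 4 * 0.0833 = 0.3332

0.3332


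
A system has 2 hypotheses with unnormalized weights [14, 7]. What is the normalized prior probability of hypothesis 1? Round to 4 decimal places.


The normalized prior is the weight divided by the total.
Total weight = 21
P(H1) = 14 / 21 = 0.6667

0.6667


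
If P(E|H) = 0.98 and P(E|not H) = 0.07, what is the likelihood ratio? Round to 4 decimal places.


Likelihood ratio = P(E|H) / P(E|not H)
= 0.98 / 0.07
= 14.0

14.0


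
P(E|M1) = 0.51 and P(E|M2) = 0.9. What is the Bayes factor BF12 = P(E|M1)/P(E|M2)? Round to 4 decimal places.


Bayes factor BF12 = P(E|M1) / P(E|M2)
= 0.51 / 0.9
= 0.5667

0.5667


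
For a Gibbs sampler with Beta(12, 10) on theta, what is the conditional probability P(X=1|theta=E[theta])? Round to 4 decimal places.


E[theta] = 12/(12+10) = 0.5455
P(X=1|theta) = theta = 0.5455

0.5455


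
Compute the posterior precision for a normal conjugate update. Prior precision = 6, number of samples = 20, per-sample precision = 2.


tau_post = tau_0 + n * tau
= 6 + 20 * 2 = 46

46


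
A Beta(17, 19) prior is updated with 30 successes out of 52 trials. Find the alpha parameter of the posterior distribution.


In the Beta-Binomial conjugate update:
alpha_post = alpha_prior + successes
= 17 + 30
= 47

47


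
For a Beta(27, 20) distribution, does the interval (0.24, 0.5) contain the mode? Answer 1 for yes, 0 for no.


Mode of Beta(a,b) = (a-1)/(a+b-2)
= (27-1)/(27+20-2) = 0.5778
Check: 0.24 <= 0.5778 <= 0.5?
Result: 0

0


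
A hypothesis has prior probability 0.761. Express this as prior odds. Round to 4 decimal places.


Odds = P(H) / P(not H) = 0.761 / 0.239
= 3.1841

3.1841


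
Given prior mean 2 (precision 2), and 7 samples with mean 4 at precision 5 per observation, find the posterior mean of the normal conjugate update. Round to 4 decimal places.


The posterior mean is a precision-weighted average of prior and data.
Post. prec. = 2 + 35 = 37
Post. mean = (4 + 140)/37 = 144/37 = 3.8919

3.8919


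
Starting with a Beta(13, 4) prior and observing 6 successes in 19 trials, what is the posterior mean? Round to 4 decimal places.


Posterior parameters: alpha = 13 + 6 = 19
beta = 4 + 13 = 17
Posterior mean = alpha / (alpha + beta) = 19 / 36
= 0.5278

0.5278


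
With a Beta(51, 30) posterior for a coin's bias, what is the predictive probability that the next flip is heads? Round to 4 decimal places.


The predictive probability equals the posterior mean.
P(next = heads) = alpha / (alpha + beta)
= 51 / 81 = 0.6296

0.6296


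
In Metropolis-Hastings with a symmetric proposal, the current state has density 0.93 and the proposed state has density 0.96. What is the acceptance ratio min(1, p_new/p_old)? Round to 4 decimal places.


Ratio = p_new / p_old = 0.96 / 0.93 = 1.0323
Acceptance = min(1, 1.0323) = 1.0

1.0


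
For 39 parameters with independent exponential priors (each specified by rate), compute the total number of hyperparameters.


A exponential prior has 1 hyperparameter per parameter.
Total = 39 * 1 = 39

39


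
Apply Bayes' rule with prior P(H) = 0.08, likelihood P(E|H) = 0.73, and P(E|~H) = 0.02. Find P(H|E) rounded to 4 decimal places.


Step 1: Compute marginal P(E) = P(E|H)P(H) + P(E|~H)P(~H)
= 0.73*0.08 + 0.02*0.92 = 0.0768
Step 2: P(H|E) = P(E|H)P(H)/P(E) = 0.0584/0.0768
= 0.7604

0.7604


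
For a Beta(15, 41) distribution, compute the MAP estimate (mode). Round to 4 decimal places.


MAP = mode = (a-1)/(a+b-2)
= (15-1)/(15+41-2)
= 14/54 = 0.2593

0.2593


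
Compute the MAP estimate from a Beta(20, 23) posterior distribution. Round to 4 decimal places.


MAP = mode of Beta distribution
= (alpha - 1)/(alpha + beta - 2)
= (20-1)/(20+23-2)
= 19/41 = 0.4634

0.4634


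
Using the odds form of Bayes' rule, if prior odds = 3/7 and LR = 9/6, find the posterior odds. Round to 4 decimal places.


Bayes' rule in odds form: posterior odds = prior odds * LR
= (3 * 9) / (7 * 6)
= 27/42 = 0.6429

0.6429
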